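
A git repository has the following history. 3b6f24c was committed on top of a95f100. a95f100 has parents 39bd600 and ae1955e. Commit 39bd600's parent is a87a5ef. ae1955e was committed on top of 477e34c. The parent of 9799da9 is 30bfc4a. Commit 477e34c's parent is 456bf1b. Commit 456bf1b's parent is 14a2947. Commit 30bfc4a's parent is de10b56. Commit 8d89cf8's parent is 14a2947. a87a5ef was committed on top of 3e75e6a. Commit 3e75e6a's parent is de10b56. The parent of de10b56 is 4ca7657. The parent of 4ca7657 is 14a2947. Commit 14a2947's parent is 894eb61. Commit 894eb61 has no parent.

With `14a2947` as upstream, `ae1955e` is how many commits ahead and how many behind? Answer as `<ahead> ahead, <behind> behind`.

Reachable from ae1955e: {14a2947, 456bf1b, 477e34c, 894eb61, ae1955e}.
Reachable from 14a2947: {14a2947, 894eb61}.
Only in ae1955e's history (ahead): {456bf1b, 477e34c, ae1955e} — 3.
Only in 14a2947's history (behind): {} — 0.

3 ahead, 0 behind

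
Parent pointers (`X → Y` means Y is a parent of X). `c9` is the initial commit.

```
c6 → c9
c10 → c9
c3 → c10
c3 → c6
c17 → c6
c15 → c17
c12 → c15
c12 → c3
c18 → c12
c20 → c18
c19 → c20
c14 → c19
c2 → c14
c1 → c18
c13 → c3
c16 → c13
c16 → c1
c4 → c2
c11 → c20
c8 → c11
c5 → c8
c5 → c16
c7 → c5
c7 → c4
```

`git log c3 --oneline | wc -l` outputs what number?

Walking parent pointers from c3: reachable set = {c10, c3, c6, c9}.
That is 4 commits.

4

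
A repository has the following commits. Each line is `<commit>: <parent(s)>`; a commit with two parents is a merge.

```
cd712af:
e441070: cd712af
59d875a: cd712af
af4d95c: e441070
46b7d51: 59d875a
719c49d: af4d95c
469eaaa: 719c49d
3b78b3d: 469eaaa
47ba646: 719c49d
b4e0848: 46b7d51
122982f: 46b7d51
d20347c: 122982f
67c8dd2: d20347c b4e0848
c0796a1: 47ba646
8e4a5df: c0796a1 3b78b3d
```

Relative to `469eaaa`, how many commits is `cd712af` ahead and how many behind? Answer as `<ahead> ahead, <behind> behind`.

Reachable from cd712af: {cd712af}.
Reachable from 469eaaa: {469eaaa, 719c49d, af4d95c, cd712af, e441070}.
Only in cd712af's history (ahead): {} — 0.
Only in 469eaaa's history (behind): {469eaaa, 719c49d, af4d95c, e441070} — 4.

0 ahead, 4 behind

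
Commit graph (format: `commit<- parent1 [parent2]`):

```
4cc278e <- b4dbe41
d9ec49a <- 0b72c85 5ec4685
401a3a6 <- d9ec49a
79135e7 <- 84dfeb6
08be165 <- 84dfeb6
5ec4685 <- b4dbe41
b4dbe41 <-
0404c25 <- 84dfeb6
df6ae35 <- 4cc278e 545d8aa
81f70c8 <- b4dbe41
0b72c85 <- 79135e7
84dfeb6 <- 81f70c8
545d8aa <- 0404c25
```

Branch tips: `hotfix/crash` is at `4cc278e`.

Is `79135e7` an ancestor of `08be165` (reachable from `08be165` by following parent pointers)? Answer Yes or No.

Ancestors of 08be165: {08be165, 81f70c8, 84dfeb6, b4dbe41}.
79135e7 is not in that set, so it is not an ancestor of 08be165.

No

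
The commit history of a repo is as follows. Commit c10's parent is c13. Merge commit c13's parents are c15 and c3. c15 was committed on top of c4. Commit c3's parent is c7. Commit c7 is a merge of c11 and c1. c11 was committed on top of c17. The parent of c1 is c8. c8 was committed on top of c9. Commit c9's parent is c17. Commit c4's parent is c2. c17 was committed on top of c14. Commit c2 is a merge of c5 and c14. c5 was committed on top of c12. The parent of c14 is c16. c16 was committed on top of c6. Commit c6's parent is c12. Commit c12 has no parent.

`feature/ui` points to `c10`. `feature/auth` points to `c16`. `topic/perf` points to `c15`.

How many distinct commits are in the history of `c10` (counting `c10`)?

17

Walking parent pointers from c10: reachable set = {c1, c10, c11, c12, c13, c14, c15, c16, c17, c2, c3, c4, c5, c6, c7, c8, c9}.
That is 17 commits.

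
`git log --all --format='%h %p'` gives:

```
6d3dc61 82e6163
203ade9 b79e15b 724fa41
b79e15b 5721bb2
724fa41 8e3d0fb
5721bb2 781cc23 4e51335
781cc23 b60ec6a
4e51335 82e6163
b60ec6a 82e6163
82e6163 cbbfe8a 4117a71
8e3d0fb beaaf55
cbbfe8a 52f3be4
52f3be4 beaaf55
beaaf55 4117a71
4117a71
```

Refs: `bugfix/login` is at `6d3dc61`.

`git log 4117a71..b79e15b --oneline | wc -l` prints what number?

9

Reachable from b79e15b: {4117a71, 4e51335, 52f3be4, 5721bb2, 781cc23, 82e6163, b60ec6a, b79e15b, beaaf55, cbbfe8a}.
Reachable from 4117a71: {4117a71}.
In b79e15b's history but not 4117a71's: {4e51335, 52f3be4, 5721bb2, 781cc23, 82e6163, b60ec6a, b79e15b, beaaf55, cbbfe8a} — 9 commits.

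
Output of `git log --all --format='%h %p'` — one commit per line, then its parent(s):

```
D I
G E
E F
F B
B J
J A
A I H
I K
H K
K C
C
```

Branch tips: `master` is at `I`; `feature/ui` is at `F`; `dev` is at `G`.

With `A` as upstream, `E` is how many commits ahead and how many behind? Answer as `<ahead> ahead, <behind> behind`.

Reachable from E: {A, B, C, E, F, H, I, J, K}.
Reachable from A: {A, C, H, I, K}.
Only in E's history (ahead): {B, E, F, J} — 4.
Only in A's history (behind): {} — 0.

4 ahead, 0 behind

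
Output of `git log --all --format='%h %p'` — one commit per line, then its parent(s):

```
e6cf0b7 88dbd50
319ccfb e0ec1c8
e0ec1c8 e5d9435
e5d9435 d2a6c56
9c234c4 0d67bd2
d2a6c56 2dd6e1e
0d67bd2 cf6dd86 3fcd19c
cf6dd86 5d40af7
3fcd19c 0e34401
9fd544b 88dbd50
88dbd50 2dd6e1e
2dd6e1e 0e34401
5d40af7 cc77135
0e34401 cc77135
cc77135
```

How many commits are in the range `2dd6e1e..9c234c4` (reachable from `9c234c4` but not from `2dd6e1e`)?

5

Reachable from 9c234c4: {0d67bd2, 0e34401, 3fcd19c, 5d40af7, 9c234c4, cc77135, cf6dd86}.
Reachable from 2dd6e1e: {0e34401, 2dd6e1e, cc77135}.
In 9c234c4's history but not 2dd6e1e's: {0d67bd2, 3fcd19c, 5d40af7, 9c234c4, cf6dd86} — 5 commits.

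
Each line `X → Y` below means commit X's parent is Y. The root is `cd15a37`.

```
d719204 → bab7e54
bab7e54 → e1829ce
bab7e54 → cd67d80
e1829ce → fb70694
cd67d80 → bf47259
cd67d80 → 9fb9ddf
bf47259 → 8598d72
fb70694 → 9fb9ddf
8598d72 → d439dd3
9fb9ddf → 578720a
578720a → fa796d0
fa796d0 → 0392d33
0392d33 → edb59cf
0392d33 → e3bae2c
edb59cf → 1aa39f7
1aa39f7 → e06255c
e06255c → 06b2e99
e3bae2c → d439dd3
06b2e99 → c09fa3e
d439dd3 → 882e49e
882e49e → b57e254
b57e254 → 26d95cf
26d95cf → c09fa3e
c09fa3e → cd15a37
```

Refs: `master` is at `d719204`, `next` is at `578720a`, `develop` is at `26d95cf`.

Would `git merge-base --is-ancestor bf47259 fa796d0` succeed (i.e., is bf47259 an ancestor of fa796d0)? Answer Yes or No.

No

Ancestors of fa796d0: {0392d33, 06b2e99, 1aa39f7, 26d95cf, 882e49e, b57e254, c09fa3e, cd15a37, d439dd3, e06255c, e3bae2c, edb59cf, fa796d0}.
bf47259 is not in that set, so it is not an ancestor of fa796d0.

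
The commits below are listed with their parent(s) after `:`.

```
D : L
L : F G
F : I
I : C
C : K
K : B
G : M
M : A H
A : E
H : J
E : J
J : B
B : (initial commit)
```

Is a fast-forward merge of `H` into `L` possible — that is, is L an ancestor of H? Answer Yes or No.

No

A fast-forward from L to H is possible iff L is an ancestor of H.
Ancestors of H: {B, H, J}.
L is not among them, so fast-forward is not possible.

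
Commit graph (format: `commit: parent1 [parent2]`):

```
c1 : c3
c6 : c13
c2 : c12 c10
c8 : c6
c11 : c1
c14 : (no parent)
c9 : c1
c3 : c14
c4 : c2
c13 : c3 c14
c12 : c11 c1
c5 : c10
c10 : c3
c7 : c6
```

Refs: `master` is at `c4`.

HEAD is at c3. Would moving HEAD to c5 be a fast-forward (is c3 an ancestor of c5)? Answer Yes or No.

A fast-forward from c3 to c5 is possible iff c3 is an ancestor of c5.
Ancestors of c5: {c10, c14, c3, c5}.
c3 is among them, so fast-forward is possible.

Yes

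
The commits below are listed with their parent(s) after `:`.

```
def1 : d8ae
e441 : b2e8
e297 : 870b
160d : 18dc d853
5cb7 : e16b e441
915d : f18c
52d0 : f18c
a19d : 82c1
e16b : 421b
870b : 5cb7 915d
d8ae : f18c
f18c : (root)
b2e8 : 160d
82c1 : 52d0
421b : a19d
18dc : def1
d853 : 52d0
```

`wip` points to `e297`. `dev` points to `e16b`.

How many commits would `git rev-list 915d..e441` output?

Reachable from e441: {160d, 18dc, 52d0, b2e8, d853, d8ae, def1, e441, f18c}.
Reachable from 915d: {915d, f18c}.
In e441's history but not 915d's: {160d, 18dc, 52d0, b2e8, d853, d8ae, def1, e441} — 8 commits.

8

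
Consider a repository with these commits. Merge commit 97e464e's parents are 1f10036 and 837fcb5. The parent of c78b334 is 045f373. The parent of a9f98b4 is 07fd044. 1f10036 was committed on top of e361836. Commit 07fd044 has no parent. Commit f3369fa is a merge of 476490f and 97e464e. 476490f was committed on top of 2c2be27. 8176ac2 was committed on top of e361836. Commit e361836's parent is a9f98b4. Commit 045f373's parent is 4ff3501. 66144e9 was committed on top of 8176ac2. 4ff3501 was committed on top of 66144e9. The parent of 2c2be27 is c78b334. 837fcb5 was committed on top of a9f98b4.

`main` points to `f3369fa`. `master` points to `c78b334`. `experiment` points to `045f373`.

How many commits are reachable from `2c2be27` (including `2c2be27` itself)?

Walking parent pointers from 2c2be27: reachable set = {045f373, 07fd044, 2c2be27, 4ff3501, 66144e9, 8176ac2, a9f98b4, c78b334, e361836}.
That is 9 commits.

9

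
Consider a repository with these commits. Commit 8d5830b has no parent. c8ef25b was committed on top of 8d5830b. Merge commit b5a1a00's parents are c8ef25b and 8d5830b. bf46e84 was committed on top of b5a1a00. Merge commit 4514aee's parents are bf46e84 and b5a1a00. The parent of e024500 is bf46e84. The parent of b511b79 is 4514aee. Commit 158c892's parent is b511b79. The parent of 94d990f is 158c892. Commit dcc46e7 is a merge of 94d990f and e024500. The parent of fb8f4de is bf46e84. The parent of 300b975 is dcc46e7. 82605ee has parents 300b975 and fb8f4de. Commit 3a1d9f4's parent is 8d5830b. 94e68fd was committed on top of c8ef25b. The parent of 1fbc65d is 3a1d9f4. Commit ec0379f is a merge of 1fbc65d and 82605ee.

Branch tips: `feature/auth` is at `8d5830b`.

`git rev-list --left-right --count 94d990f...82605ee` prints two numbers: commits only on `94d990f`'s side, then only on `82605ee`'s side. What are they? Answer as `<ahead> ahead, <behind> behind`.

Reachable from 94d990f: {158c892, 4514aee, 8d5830b, 94d990f, b511b79, b5a1a00, bf46e84, c8ef25b}.
Reachable from 82605ee: {158c892, 300b975, 4514aee, 82605ee, 8d5830b, 94d990f, b511b79, b5a1a00, bf46e84, c8ef25b, dcc46e7, e024500, fb8f4de}.
Only in 94d990f's history (ahead): {} — 0.
Only in 82605ee's history (behind): {300b975, 82605ee, dcc46e7, e024500, fb8f4de} — 5.

0 ahead, 5 behind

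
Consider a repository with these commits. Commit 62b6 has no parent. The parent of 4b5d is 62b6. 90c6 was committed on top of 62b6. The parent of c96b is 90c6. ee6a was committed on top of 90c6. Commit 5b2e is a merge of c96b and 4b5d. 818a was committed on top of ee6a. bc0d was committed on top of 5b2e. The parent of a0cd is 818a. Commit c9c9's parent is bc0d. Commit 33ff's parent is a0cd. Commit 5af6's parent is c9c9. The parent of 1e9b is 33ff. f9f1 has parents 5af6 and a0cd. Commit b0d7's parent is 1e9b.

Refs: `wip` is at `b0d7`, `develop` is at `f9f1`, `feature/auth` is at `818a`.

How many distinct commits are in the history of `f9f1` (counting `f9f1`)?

Walking parent pointers from f9f1: reachable set = {4b5d, 5af6, 5b2e, 62b6, 818a, 90c6, a0cd, bc0d, c96b, c9c9, ee6a, f9f1}.
That is 12 commits.

12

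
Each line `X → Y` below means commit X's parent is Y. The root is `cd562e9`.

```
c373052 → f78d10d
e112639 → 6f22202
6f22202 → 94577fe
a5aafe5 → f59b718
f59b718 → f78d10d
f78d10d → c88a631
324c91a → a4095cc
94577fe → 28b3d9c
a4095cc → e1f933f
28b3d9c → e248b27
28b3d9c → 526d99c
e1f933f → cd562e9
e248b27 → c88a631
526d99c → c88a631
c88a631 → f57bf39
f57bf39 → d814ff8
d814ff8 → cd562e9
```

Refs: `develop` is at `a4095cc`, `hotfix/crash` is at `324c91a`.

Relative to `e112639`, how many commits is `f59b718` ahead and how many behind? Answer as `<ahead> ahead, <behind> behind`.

2 ahead, 6 behind

Reachable from f59b718: {c88a631, cd562e9, d814ff8, f57bf39, f59b718, f78d10d}.
Reachable from e112639: {28b3d9c, 526d99c, 6f22202, 94577fe, c88a631, cd562e9, d814ff8, e112639, e248b27, f57bf39}.
Only in f59b718's history (ahead): {f59b718, f78d10d} — 2.
Only in e112639's history (behind): {28b3d9c, 526d99c, 6f22202, 94577fe, e112639, e248b27} — 6.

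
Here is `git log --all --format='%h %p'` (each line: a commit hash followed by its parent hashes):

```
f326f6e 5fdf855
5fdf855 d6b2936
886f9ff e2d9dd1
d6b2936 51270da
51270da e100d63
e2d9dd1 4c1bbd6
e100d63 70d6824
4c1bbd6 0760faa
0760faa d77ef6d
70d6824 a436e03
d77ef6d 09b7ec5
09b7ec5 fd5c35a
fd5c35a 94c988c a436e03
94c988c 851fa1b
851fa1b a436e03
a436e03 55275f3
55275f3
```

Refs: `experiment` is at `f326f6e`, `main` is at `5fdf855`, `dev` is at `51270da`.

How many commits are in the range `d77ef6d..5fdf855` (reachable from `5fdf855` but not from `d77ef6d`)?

5

Reachable from 5fdf855: {51270da, 55275f3, 5fdf855, 70d6824, a436e03, d6b2936, e100d63}.
Reachable from d77ef6d: {09b7ec5, 55275f3, 851fa1b, 94c988c, a436e03, d77ef6d, fd5c35a}.
In 5fdf855's history but not d77ef6d's: {51270da, 5fdf855, 70d6824, d6b2936, e100d63} — 5 commits.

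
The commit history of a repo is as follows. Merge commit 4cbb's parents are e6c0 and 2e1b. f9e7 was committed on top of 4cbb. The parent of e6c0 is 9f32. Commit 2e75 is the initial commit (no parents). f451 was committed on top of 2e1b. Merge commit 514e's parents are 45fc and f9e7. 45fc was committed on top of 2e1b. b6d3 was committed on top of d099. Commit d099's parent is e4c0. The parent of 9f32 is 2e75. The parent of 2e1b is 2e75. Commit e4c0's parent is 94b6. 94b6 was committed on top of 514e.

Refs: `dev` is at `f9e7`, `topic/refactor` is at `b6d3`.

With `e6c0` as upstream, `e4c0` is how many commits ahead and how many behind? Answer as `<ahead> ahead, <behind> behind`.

Reachable from e4c0: {2e1b, 2e75, 45fc, 4cbb, 514e, 94b6, 9f32, e4c0, e6c0, f9e7}.
Reachable from e6c0: {2e75, 9f32, e6c0}.
Only in e4c0's history (ahead): {2e1b, 45fc, 4cbb, 514e, 94b6, e4c0, f9e7} — 7.
Only in e6c0's history (behind): {} — 0.

7 ahead, 0 behind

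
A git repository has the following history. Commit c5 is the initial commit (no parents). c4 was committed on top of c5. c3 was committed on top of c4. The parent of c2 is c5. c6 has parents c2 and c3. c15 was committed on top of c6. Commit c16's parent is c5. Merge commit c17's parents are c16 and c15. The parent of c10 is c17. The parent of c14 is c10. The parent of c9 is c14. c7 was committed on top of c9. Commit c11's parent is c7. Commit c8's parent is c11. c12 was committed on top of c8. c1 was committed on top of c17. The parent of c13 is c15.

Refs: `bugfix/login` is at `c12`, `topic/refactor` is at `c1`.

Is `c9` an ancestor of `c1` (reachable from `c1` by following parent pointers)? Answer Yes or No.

No

Ancestors of c1: {c1, c15, c16, c17, c2, c3, c4, c5, c6}.
c9 is not in that set, so it is not an ancestor of c1.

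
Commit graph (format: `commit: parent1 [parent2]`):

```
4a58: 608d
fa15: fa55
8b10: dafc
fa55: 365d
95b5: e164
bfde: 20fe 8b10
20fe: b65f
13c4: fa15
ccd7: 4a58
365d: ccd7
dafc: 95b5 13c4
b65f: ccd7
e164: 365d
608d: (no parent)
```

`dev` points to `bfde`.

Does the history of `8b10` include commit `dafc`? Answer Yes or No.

Yes

Ancestors of 8b10 (commits reachable by following parents): {13c4, 365d, 4a58, 608d, 8b10, 95b5, ccd7, dafc, e164, fa15, fa55}.
dafc is in that set, so it is an ancestor of 8b10.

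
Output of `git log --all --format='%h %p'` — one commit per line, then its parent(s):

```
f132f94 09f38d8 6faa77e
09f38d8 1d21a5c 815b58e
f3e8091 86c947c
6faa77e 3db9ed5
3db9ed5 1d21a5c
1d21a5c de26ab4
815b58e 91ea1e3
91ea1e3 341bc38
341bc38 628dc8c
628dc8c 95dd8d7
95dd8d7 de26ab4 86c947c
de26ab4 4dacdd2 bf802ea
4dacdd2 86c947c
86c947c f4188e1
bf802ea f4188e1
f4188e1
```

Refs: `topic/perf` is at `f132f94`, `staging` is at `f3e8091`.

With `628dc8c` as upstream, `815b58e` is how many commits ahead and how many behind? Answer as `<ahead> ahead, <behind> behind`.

Reachable from 815b58e: {341bc38, 4dacdd2, 628dc8c, 815b58e, 86c947c, 91ea1e3, 95dd8d7, bf802ea, de26ab4, f4188e1}.
Reachable from 628dc8c: {4dacdd2, 628dc8c, 86c947c, 95dd8d7, bf802ea, de26ab4, f4188e1}.
Only in 815b58e's history (ahead): {341bc38, 815b58e, 91ea1e3} — 3.
Only in 628dc8c's history (behind): {} — 0.

3 ahead, 0 behind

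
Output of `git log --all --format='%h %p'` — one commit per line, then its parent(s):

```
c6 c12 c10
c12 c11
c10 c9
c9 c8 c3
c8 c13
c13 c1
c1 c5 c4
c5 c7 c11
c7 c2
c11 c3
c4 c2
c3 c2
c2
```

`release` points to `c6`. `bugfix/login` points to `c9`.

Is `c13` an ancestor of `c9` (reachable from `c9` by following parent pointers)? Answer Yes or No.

Yes

Ancestors of c9 (commits reachable by following parents): {c1, c11, c13, c2, c3, c4, c5, c7, c8, c9}.
c13 is in that set, so it is an ancestor of c9.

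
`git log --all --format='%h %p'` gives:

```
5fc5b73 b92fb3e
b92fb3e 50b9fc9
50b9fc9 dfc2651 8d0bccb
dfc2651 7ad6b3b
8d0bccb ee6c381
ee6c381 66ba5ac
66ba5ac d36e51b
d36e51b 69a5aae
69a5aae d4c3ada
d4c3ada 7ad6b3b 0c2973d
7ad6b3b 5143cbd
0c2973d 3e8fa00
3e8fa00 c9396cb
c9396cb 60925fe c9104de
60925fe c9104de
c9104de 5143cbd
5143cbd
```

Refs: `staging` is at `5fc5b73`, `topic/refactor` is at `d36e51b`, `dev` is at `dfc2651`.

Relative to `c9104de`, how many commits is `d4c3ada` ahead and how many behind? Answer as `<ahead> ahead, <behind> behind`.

Reachable from d4c3ada: {0c2973d, 3e8fa00, 5143cbd, 60925fe, 7ad6b3b, c9104de, c9396cb, d4c3ada}.
Reachable from c9104de: {5143cbd, c9104de}.
Only in d4c3ada's history (ahead): {0c2973d, 3e8fa00, 60925fe, 7ad6b3b, c9396cb, d4c3ada} — 6.
Only in c9104de's history (behind): {} — 0.

6 ahead, 0 behind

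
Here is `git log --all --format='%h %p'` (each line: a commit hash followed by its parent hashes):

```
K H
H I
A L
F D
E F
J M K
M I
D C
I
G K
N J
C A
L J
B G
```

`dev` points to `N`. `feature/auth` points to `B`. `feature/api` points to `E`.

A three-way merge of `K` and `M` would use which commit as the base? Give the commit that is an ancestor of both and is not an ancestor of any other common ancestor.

I

Ancestors of K: {H, I, K}.
Ancestors of M: {I, M}.
Common ancestors: {I}.
The only common ancestor is I, so it is the merge base.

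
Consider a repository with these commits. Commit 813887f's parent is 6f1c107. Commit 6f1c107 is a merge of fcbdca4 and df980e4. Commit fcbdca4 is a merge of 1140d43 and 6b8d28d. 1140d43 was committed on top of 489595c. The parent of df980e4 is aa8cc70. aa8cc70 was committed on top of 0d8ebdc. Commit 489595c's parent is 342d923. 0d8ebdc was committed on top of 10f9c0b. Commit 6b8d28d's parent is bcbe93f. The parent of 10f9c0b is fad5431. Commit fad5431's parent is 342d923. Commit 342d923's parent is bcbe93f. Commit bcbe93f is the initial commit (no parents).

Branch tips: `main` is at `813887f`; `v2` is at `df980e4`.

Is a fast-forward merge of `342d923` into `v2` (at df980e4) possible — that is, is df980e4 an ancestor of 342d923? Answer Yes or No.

A fast-forward from df980e4 to 342d923 is possible iff df980e4 is an ancestor of 342d923.
Ancestors of 342d923: {342d923, bcbe93f}.
df980e4 is not among them, so fast-forward is not possible.

No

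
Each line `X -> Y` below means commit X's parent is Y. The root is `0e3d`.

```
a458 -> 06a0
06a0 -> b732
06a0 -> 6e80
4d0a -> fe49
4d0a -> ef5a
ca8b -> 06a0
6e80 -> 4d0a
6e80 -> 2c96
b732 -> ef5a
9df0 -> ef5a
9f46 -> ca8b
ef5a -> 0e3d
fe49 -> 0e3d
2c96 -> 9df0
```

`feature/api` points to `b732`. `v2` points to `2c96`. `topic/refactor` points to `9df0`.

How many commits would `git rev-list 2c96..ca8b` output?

6

Reachable from ca8b: {06a0, 0e3d, 2c96, 4d0a, 6e80, 9df0, b732, ca8b, ef5a, fe49}.
Reachable from 2c96: {0e3d, 2c96, 9df0, ef5a}.
In ca8b's history but not 2c96's: {06a0, 4d0a, 6e80, b732, ca8b, fe49} — 6 commits.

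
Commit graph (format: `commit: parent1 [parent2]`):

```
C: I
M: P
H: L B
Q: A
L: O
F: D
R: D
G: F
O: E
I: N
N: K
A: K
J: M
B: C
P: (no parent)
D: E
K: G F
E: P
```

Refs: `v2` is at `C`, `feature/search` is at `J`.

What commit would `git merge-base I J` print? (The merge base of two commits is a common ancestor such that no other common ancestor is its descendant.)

P

Ancestors of I: {D, E, F, G, I, K, N, P}.
Ancestors of J: {J, M, P}.
Common ancestors: {P}.
The only common ancestor is P, so it is the merge base.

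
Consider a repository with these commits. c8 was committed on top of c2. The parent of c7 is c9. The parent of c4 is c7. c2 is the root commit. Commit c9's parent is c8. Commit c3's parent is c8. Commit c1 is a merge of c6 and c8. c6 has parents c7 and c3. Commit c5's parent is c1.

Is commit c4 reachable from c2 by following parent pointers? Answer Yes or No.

Ancestors of c2: {c2}.
c4 is not in that set, so it is not an ancestor of c2.

No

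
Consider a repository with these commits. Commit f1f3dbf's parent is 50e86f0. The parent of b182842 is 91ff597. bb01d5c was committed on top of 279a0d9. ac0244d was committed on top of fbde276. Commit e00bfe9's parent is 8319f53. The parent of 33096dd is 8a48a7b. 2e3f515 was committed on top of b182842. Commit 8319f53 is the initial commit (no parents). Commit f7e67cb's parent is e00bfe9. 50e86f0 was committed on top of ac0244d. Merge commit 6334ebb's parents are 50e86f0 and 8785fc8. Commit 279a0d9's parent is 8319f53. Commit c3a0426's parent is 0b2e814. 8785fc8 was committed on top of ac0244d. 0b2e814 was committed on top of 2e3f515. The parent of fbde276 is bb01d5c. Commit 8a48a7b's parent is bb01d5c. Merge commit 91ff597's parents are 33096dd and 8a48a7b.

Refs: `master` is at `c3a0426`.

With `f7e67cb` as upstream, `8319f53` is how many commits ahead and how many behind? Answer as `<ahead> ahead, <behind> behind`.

Reachable from 8319f53: {8319f53}.
Reachable from f7e67cb: {8319f53, e00bfe9, f7e67cb}.
Only in 8319f53's history (ahead): {} — 0.
Only in f7e67cb's history (behind): {e00bfe9, f7e67cb} — 2.

0 ahead, 2 behind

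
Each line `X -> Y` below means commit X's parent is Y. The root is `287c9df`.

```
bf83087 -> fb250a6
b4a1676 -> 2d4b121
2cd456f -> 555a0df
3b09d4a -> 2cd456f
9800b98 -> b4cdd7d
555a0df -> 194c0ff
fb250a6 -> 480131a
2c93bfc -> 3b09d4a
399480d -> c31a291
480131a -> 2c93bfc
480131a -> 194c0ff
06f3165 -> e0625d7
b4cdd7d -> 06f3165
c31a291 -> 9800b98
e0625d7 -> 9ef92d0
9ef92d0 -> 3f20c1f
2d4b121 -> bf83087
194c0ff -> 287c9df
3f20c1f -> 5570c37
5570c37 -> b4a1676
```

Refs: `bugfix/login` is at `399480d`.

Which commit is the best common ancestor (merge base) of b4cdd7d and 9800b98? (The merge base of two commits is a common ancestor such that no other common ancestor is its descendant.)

b4cdd7d

Ancestors of b4cdd7d: {06f3165, 194c0ff, 287c9df, 2c93bfc, 2cd456f, 2d4b121, 3b09d4a, 3f20c1f, 480131a, 555a0df, 5570c37, 9ef92d0, b4a1676, b4cdd7d, bf83087, e0625d7, fb250a6}.
Ancestors of 9800b98: {06f3165, 194c0ff, 287c9df, 2c93bfc, 2cd456f, 2d4b121, 3b09d4a, 3f20c1f, 480131a, 555a0df, 5570c37, 9800b98, 9ef92d0, b4a1676, b4cdd7d, bf83087, e0625d7, fb250a6}.
Common ancestors: {06f3165, 194c0ff, 287c9df, 2c93bfc, 2cd456f, 2d4b121, 3b09d4a, 3f20c1f, 480131a, 555a0df, 5570c37, 9ef92d0, b4a1676, b4cdd7d, bf83087, e0625d7, fb250a6}.
Among these, b4cdd7d is not an ancestor of any other common ancestor — it is the merge base.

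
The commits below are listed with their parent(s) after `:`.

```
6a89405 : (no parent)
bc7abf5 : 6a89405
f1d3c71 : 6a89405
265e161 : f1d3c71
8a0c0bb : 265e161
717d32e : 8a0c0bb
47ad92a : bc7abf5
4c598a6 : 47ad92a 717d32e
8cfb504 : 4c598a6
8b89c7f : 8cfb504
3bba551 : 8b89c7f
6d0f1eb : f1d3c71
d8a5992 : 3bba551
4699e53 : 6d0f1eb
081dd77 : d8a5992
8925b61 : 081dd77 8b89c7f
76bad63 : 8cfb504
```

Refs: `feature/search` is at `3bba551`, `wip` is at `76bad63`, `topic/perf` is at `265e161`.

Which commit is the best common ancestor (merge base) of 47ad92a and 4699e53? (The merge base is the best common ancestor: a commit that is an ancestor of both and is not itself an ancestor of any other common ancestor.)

Ancestors of 47ad92a: {47ad92a, 6a89405, bc7abf5}.
Ancestors of 4699e53: {4699e53, 6a89405, 6d0f1eb, f1d3c71}.
Common ancestors: {6a89405}.
The only common ancestor is 6a89405, so it is the merge base.

6a89405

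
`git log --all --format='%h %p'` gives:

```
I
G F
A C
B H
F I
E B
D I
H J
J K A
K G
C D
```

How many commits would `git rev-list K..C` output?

Reachable from C: {C, D, I}.
Reachable from K: {F, G, I, K}.
In C's history but not K's: {C, D} — 2 commits.

2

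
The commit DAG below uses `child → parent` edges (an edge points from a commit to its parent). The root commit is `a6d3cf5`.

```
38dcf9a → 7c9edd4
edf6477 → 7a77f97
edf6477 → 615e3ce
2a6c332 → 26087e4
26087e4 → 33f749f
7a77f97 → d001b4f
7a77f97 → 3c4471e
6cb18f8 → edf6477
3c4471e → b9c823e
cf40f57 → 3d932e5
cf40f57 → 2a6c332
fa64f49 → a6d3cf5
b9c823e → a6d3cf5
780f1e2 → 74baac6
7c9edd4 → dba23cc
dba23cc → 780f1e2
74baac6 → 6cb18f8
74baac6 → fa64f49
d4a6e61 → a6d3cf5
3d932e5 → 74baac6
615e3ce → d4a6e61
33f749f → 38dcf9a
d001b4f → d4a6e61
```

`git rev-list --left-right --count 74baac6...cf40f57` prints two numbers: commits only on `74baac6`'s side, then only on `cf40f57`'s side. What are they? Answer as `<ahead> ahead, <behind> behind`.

0 ahead, 9 behind

Reachable from 74baac6: {3c4471e, 615e3ce, 6cb18f8, 74baac6, 7a77f97, a6d3cf5, b9c823e, d001b4f, d4a6e61, edf6477, fa64f49}.
Reachable from cf40f57: {26087e4, 2a6c332, 33f749f, 38dcf9a, 3c4471e, 3d932e5, 615e3ce, 6cb18f8, 74baac6, 780f1e2, 7a77f97, 7c9edd4, a6d3cf5, b9c823e, cf40f57, d001b4f, d4a6e61, dba23cc, edf6477, fa64f49}.
Only in 74baac6's history (ahead): {} — 0.
Only in cf40f57's history (behind): {26087e4, 2a6c332, 33f749f, 38dcf9a, 3d932e5, 780f1e2, 7c9edd4, cf40f57, dba23cc} — 9.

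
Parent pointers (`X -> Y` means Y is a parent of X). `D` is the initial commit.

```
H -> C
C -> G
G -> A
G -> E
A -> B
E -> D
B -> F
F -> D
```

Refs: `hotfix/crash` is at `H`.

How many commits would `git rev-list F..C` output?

5

Reachable from C: {A, B, C, D, E, F, G}.
Reachable from F: {D, F}.
In C's history but not F's: {A, B, C, E, G} — 5 commits.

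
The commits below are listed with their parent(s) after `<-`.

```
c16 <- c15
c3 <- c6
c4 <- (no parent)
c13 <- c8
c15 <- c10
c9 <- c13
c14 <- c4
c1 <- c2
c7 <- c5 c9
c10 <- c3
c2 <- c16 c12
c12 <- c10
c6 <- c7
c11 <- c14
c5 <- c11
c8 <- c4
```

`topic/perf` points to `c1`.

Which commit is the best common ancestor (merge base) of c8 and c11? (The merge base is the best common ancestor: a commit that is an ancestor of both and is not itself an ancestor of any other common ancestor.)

c4

Ancestors of c8: {c4, c8}.
Ancestors of c11: {c11, c14, c4}.
Common ancestors: {c4}.
The only common ancestor is c4, so it is the merge base.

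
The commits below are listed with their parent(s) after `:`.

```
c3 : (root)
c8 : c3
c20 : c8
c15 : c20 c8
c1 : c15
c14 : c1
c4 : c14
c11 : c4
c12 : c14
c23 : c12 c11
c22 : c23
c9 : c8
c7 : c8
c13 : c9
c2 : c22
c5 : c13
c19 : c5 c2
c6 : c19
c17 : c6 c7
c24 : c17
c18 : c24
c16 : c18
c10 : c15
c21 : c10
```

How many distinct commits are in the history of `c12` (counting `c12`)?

Walking parent pointers from c12: reachable set = {c1, c12, c14, c15, c20, c3, c8}.
That is 7 commits.

7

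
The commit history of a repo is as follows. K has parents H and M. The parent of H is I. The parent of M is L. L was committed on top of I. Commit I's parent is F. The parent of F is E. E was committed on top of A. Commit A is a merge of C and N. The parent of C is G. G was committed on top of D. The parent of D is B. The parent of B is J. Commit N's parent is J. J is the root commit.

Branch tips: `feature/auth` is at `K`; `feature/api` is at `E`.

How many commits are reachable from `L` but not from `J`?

Reachable from L: {A, B, C, D, E, F, G, I, J, L, N}.
Reachable from J: {J}.
In L's history but not J's: {A, B, C, D, E, F, G, I, L, N} — 10 commits.

10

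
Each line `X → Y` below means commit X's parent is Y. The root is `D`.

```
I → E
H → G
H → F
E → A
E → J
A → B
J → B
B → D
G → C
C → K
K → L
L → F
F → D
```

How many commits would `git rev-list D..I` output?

5

Reachable from I: {A, B, D, E, I, J}.
Reachable from D: {D}.
In I's history but not D's: {A, B, E, I, J} — 5 commits.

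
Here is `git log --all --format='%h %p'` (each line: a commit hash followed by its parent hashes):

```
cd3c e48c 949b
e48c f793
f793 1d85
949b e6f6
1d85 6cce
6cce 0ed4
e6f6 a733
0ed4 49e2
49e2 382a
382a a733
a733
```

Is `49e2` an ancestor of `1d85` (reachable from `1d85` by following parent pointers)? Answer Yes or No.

Ancestors of 1d85 (commits reachable by following parents): {0ed4, 1d85, 382a, 49e2, 6cce, a733}.
49e2 is in that set, so it is an ancestor of 1d85.

Yes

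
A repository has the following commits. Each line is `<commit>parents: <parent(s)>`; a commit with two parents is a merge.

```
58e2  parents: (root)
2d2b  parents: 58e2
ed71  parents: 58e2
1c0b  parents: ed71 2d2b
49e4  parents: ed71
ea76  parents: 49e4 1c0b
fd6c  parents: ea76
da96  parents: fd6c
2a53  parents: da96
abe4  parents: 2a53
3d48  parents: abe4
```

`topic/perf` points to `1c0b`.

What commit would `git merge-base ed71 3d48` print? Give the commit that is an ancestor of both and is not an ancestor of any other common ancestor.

ed71

Ancestors of ed71: {58e2, ed71}.
Ancestors of 3d48: {1c0b, 2a53, 2d2b, 3d48, 49e4, 58e2, abe4, da96, ea76, ed71, fd6c}.
Common ancestors: {58e2, ed71}.
Among these, ed71 is not an ancestor of any other common ancestor — it is the merge base.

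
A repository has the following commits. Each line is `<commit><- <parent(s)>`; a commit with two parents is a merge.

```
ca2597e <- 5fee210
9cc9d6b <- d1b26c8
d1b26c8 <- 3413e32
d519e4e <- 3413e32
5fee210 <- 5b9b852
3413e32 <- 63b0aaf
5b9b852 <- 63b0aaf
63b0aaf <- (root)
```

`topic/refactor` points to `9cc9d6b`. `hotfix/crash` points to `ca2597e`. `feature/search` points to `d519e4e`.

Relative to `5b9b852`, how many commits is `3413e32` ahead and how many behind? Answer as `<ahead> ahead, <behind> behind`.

Reachable from 3413e32: {3413e32, 63b0aaf}.
Reachable from 5b9b852: {5b9b852, 63b0aaf}.
Only in 3413e32's history (ahead): {3413e32} — 1.
Only in 5b9b852's history (behind): {5b9b852} — 1.

1 ahead, 1 behind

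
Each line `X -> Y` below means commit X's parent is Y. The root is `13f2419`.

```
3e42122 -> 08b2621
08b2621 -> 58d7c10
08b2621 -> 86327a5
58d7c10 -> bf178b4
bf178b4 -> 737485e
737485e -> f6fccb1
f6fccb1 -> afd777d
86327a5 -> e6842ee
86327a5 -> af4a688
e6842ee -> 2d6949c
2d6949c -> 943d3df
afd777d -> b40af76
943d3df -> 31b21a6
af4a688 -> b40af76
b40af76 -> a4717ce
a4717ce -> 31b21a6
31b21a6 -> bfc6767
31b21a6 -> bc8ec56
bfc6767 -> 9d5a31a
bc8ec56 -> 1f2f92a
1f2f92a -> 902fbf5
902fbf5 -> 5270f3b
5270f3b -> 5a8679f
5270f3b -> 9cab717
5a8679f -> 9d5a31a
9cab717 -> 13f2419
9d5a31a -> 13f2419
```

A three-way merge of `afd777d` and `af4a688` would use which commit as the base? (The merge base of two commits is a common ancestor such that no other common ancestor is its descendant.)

Ancestors of afd777d: {13f2419, 1f2f92a, 31b21a6, 5270f3b, 5a8679f, 902fbf5, 9cab717, 9d5a31a, a4717ce, afd777d, b40af76, bc8ec56, bfc6767}.
Ancestors of af4a688: {13f2419, 1f2f92a, 31b21a6, 5270f3b, 5a8679f, 902fbf5, 9cab717, 9d5a31a, a4717ce, af4a688, b40af76, bc8ec56, bfc6767}.
Common ancestors: {13f2419, 1f2f92a, 31b21a6, 5270f3b, 5a8679f, 902fbf5, 9cab717, 9d5a31a, a4717ce, b40af76, bc8ec56, bfc6767}.
Among these, b40af76 is not an ancestor of any other common ancestor — it is the merge base.

b40af76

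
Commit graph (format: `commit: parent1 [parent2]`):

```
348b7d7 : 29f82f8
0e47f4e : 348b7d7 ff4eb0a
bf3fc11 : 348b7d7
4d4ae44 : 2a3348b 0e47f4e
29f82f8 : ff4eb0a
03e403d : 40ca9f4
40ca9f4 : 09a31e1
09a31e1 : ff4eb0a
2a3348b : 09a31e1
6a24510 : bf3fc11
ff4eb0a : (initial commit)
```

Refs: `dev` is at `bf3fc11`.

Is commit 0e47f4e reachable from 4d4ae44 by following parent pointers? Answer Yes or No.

Yes

Ancestors of 4d4ae44 (commits reachable by following parents): {09a31e1, 0e47f4e, 29f82f8, 2a3348b, 348b7d7, 4d4ae44, ff4eb0a}.
0e47f4e is in that set, so it is an ancestor of 4d4ae44.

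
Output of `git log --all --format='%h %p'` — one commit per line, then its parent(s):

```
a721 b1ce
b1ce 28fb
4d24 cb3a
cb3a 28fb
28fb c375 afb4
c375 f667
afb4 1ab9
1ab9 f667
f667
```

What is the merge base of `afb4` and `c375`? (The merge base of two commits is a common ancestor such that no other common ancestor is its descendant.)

Ancestors of afb4: {1ab9, afb4, f667}.
Ancestors of c375: {c375, f667}.
Common ancestors: {f667}.
The only common ancestor is f667, so it is the merge base.

f667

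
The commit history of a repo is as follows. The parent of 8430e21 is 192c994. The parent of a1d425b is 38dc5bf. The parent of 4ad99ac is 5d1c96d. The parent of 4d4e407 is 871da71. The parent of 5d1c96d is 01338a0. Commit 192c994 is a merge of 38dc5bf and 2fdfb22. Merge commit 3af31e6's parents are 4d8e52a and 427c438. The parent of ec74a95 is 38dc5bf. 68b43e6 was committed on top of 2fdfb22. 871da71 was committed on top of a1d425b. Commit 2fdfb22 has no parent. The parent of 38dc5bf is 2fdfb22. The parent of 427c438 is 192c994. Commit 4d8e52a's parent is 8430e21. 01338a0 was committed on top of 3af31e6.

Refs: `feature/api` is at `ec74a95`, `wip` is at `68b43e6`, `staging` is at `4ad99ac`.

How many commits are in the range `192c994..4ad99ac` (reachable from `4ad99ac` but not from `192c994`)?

7

Reachable from 4ad99ac: {01338a0, 192c994, 2fdfb22, 38dc5bf, 3af31e6, 427c438, 4ad99ac, 4d8e52a, 5d1c96d, 8430e21}.
Reachable from 192c994: {192c994, 2fdfb22, 38dc5bf}.
In 4ad99ac's history but not 192c994's: {01338a0, 3af31e6, 427c438, 4ad99ac, 4d8e52a, 5d1c96d, 8430e21} — 7 commits.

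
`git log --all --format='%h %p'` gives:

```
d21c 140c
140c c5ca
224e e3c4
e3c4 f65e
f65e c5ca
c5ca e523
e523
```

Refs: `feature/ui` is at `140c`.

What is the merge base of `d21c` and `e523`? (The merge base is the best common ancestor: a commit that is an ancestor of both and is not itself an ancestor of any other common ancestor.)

Ancestors of d21c: {140c, c5ca, d21c, e523}.
Ancestors of e523: {e523}.
Common ancestors: {e523}.
The only common ancestor is e523, so it is the merge base.

e523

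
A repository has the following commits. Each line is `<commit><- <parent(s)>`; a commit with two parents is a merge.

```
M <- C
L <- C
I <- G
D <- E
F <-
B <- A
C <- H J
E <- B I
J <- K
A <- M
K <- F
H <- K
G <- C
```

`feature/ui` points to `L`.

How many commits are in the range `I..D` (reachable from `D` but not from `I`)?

5

Reachable from D: {A, B, C, D, E, F, G, H, I, J, K, M}.
Reachable from I: {C, F, G, H, I, J, K}.
In D's history but not I's: {A, B, D, E, M} — 5 commits.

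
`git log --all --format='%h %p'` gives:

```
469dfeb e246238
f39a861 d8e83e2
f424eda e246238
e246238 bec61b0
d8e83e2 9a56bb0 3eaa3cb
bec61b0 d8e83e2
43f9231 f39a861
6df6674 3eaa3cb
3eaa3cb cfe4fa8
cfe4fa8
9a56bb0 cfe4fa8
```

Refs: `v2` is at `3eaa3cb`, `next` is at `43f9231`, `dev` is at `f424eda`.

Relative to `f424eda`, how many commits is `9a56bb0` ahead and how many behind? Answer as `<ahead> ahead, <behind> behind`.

Reachable from 9a56bb0: {9a56bb0, cfe4fa8}.
Reachable from f424eda: {3eaa3cb, 9a56bb0, bec61b0, cfe4fa8, d8e83e2, e246238, f424eda}.
Only in 9a56bb0's history (ahead): {} — 0.
Only in f424eda's history (behind): {3eaa3cb, bec61b0, d8e83e2, e246238, f424eda} — 5.

0 ahead, 5 behind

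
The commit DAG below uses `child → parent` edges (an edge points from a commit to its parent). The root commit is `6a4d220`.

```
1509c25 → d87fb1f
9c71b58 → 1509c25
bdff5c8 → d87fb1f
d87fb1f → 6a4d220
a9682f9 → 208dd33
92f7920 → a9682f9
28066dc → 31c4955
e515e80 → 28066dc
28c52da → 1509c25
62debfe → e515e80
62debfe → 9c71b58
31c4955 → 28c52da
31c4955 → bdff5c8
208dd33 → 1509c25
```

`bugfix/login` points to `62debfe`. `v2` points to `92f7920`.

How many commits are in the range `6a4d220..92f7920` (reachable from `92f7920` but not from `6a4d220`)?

Reachable from 92f7920: {1509c25, 208dd33, 6a4d220, 92f7920, a9682f9, d87fb1f}.
Reachable from 6a4d220: {6a4d220}.
In 92f7920's history but not 6a4d220's: {1509c25, 208dd33, 92f7920, a9682f9, d87fb1f} — 5 commits.

5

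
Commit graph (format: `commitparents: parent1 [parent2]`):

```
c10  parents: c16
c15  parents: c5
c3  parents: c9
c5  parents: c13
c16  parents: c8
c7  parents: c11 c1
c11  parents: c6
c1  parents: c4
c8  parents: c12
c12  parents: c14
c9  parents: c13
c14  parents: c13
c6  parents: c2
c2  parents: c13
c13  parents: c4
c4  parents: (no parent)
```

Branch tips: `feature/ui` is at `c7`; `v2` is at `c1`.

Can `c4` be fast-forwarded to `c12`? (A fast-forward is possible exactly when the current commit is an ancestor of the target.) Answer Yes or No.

Yes

A fast-forward from c4 to c12 is possible iff c4 is an ancestor of c12.
Ancestors of c12: {c12, c13, c14, c4}.
c4 is among them, so fast-forward is possible.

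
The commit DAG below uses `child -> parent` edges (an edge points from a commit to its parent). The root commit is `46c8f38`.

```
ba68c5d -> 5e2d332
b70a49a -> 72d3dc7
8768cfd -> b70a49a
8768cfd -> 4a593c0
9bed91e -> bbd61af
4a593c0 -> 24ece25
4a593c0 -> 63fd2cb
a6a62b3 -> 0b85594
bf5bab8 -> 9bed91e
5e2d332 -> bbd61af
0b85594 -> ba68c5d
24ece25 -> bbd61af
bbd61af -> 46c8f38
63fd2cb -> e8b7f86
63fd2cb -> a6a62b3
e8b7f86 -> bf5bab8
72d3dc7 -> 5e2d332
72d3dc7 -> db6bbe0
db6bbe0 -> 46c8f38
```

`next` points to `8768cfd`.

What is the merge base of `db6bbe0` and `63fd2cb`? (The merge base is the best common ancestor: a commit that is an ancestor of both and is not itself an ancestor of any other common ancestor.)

Ancestors of db6bbe0: {46c8f38, db6bbe0}.
Ancestors of 63fd2cb: {0b85594, 46c8f38, 5e2d332, 63fd2cb, 9bed91e, a6a62b3, ba68c5d, bbd61af, bf5bab8, e8b7f86}.
Common ancestors: {46c8f38}.
The only common ancestor is 46c8f38, so it is the merge base.

46c8f38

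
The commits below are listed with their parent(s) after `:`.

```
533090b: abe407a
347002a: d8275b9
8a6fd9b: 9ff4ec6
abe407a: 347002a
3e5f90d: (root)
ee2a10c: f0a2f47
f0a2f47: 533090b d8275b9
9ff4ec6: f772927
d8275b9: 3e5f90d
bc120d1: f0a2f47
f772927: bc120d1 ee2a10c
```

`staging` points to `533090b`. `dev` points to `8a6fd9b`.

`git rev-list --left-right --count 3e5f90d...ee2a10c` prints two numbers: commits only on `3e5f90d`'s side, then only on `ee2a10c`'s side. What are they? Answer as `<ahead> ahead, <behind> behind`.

Reachable from 3e5f90d: {3e5f90d}.
Reachable from ee2a10c: {347002a, 3e5f90d, 533090b, abe407a, d8275b9, ee2a10c, f0a2f47}.
Only in 3e5f90d's history (ahead): {} — 0.
Only in ee2a10c's history (behind): {347002a, 533090b, abe407a, d8275b9, ee2a10c, f0a2f47} — 6.

0 ahead, 6 behind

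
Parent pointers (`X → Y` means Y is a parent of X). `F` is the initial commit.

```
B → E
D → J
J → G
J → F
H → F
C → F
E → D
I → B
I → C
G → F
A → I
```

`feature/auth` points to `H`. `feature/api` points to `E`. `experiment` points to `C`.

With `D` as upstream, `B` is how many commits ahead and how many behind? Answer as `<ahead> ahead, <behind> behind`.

Reachable from B: {B, D, E, F, G, J}.
Reachable from D: {D, F, G, J}.
Only in B's history (ahead): {B, E} — 2.
Only in D's history (behind): {} — 0.

2 ahead, 0 behind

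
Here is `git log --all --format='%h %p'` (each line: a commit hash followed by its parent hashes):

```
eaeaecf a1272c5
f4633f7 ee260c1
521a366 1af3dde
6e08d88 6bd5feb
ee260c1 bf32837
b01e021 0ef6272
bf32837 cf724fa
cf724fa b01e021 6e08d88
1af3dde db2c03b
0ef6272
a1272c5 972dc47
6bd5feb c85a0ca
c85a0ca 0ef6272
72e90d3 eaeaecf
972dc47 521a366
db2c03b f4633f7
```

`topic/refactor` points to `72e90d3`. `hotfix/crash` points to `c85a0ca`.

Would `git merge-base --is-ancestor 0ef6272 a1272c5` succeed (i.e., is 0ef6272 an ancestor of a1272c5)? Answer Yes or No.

Yes

Ancestors of a1272c5 (commits reachable by following parents): {0ef6272, 1af3dde, 521a366, 6bd5feb, 6e08d88, 972dc47, a1272c5, b01e021, bf32837, c85a0ca, cf724fa, db2c03b, ee260c1, f4633f7}.
0ef6272 is in that set, so it is an ancestor of a1272c5.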